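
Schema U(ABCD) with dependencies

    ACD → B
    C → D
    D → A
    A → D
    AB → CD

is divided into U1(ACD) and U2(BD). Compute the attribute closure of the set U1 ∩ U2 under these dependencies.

U1 ∩ U2 = {D}.
D → A applies, adding A
Closure: {AD}.

AD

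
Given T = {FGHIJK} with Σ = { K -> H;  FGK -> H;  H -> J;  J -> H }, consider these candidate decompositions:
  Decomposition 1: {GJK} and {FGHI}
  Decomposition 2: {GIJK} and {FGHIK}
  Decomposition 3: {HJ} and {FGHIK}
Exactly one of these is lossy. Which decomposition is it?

Decomposition 1

Decomposition 1: common = {G}, closure = {G} → lossy.
Decomposition 2: common = {GIK}, closure = {GHIJK} → lossless.
Decomposition 3: common = {H}, closure = {HJ} → lossless.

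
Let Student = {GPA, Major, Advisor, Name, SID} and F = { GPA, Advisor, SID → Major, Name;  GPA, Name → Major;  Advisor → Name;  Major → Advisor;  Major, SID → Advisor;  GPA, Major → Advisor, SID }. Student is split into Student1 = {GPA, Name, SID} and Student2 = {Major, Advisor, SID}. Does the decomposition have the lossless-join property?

Common attributes: Student1 ∩ Student2 = {SID}.
No dependency enlarges {SID}, so (SID)⁺ = {SID}.
The closure contains neither all of Student1 = {GPA, Name, SID} nor all of Student2 = {Major, Advisor, SID}, so the common attributes are not a superkey of either fragment. The join is lossy.

No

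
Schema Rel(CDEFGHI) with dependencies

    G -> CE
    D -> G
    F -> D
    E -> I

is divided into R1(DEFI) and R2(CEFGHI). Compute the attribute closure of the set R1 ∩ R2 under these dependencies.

CDEFGI

R1 ∩ R2 = {EFI}.
F → D applies, adding D
D → G applies, adding G
G → CE applies, adding C
Closure: {CDEFGI}.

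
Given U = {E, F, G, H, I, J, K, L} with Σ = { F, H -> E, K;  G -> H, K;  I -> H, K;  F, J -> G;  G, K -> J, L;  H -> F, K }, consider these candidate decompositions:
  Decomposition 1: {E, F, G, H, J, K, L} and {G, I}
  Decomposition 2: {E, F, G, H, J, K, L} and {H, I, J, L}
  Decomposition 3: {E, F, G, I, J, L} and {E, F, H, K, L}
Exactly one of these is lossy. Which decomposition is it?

Decomposition 1: common = {G}, closure = {E, F, G, H, J, K, L} → lossless.
Decomposition 2: common = {H, J, L}, closure = {E, F, G, H, J, K, L} → lossless.
Decomposition 3: common = {E, F, L}, closure = {E, F, L} → lossy.

Decomposition 3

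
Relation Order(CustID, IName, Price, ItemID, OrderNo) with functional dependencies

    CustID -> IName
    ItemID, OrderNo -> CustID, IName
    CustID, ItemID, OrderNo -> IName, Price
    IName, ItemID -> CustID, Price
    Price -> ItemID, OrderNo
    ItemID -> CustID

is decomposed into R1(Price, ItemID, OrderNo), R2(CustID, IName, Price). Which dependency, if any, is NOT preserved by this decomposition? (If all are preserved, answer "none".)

CustID → IName lies within R2.
ItemID, OrderNo → CustID, IName: restricted closure across fragments reaches CustID, IName.
CustID, ItemID, OrderNo → IName, Price: restricted closure across fragments reaches IName, Price.
IName, ItemID → CustID, Price: restricted closure across fragments reaches CustID, Price.
Price → ItemID, OrderNo lies within R1.
ItemID → CustID: restricted closure across fragments reaches CustID.
Every dependency is enforceable on the fragments, so the decomposition is dependency-preserving.

none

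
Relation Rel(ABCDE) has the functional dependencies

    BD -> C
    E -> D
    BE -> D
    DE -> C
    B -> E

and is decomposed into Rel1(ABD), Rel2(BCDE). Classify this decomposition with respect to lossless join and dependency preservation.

lossless and dependency-preserving

Lossless test: (BD)⁺ = {BCDE}, which contains all of one fragment — lossless.
Dependency preservation: every FD's attributes lie within a single fragment, so each can be enforced locally — preserved.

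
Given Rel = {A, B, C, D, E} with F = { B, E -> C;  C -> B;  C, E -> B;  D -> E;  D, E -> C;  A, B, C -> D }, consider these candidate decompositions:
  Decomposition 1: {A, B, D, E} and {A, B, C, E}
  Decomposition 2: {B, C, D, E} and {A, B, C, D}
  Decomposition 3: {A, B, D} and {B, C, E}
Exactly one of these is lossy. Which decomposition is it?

Decomposition 3

Decomposition 1: common = {A, B, E}, closure = {A, B, C, D, E} → lossless.
Decomposition 2: common = {B, C, D}, closure = {B, C, D, E} → lossless.
Decomposition 3: common = {B}, closure = {B} → lossy.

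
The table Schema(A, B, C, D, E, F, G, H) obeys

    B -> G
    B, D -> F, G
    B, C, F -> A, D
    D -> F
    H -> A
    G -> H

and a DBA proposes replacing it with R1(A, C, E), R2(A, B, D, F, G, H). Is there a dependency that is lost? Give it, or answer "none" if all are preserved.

B, C, F -> A, D

Check B, C, F → A, D: no single fragment contains all of {A, B, C, D, F}, and the restricted closure of {B, C, F} across the fragments never reaches {A, D}.
B → G is preserved.
B, D → F, G is preserved.
D → F is preserved.
H → A is preserved.
G → H is preserved.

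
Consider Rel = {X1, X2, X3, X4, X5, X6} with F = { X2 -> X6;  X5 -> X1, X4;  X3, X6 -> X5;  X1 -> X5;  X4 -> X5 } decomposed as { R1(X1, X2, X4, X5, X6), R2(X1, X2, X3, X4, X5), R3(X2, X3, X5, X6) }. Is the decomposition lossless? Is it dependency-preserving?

Lossless test (chase): Rows 1 and 2 agree on X2; apply X2→X6 and equate their X6 entries. Rows 1 and 3 agree on X5; apply X5→X1, X4 and equate their X1, X4 entries. Row 2 is now all distinguished symbols — the join is lossless.
Dependency preservation: every FD's attributes lie within a single fragment, so each can be enforced locally — preserved.

lossless and dependency-preserving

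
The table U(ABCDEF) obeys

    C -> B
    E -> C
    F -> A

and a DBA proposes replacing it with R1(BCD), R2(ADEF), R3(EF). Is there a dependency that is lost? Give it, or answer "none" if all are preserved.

Check E → C: no single fragment contains all of {CE}, and the restricted closure of {E} across the fragments never reaches {C}.
C → B is preserved.
F → A is preserved.

E -> C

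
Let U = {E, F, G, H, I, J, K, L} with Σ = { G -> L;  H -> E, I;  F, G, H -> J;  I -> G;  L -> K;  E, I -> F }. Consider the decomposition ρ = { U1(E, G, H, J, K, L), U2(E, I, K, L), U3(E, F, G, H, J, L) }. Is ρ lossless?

No

Chase test. Columns are E, F, G, H, I, J, K, L; row i has aⱼ where attribute j ∈ Ui, else bᵢⱼ.
Initial tableau (one row per fragment):
  row 1: a1 b12 a3 a4 b15 a6 a7 a8
  row 2: a1 b22 b23 b24 a5 b26 a7 a8
  row 3: a1 a2 a3 a4 b35 a6 b37 a8
Rows 1 and 3 agree on H; apply H→E, I and equate their E, I entries.
Rows 1 and 3 agree on L; apply L→K and equate their K entries.
Rows 1 and 3 agree on E, I; apply E, I→F and equate their F entries.
No row becomes fully distinguished — the join is lossy.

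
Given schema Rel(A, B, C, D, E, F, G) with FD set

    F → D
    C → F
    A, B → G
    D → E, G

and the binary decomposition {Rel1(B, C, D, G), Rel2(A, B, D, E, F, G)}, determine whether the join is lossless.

Common attributes: Rel1 ∩ Rel2 = {B, D, G}.
Closure of {B, D, G}: D → E, G applies, adding E. So (B, D, G)⁺ = {B, D, E, G}.
The closure contains neither all of Rel1 = {B, C, D, G} nor all of Rel2 = {A, B, D, E, F, G}, so the common attributes are not a superkey of either fragment. The join is lossy.

No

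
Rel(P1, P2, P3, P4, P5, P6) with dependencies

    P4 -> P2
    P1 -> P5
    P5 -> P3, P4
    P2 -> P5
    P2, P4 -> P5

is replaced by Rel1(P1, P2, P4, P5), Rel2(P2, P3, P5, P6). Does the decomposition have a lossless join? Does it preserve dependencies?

Lossless test: (P2, P5)⁺ = {P2, P3, P4, P5}, which is a superkey of neither fragment — lossy.
Dependency preservation: P5 → P3, P4 is not contained in any single fragment, but the restricted closure of its left-hand side across the fragments still reaches the right-hand side; the remaining FDs each lie inside some fragment. All dependencies are preserved.

lossy but dependency-preserving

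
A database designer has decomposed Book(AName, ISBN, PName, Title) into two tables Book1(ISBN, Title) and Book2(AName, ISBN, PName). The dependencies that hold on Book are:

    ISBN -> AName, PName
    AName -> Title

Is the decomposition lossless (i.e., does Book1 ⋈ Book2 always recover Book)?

Yes

Common attributes: Book1 ∩ Book2 = {ISBN}.
Closure of {ISBN}: ISBN → AName, PName applies, adding AName, PName; AName → Title applies, adding Title. So (ISBN)⁺ = {AName, ISBN, PName, Title}.
This closure contains every attribute of Book1, so Book1 ∩ Book2 → Book1. The join is lossless.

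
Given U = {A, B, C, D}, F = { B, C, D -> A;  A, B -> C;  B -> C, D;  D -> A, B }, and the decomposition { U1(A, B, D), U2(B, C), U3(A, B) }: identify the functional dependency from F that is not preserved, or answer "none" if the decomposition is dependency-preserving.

B, C, D → A: restricted closure across fragments reaches A.
A, B → C: restricted closure across fragments reaches C.
B → C, D: restricted closure across fragments reaches C, D.
D → A, B lies within U1.
Every dependency is enforceable on the fragments, so the decomposition is dependency-preserving.

none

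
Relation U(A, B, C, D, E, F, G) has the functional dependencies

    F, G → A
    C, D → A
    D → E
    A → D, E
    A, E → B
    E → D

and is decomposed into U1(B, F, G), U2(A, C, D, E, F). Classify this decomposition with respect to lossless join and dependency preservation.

lossy and not dependency-preserving

Lossless test: (F)⁺ = {F}, which is a superkey of neither fragment — lossy.
Dependency preservation: the restricted closure of {F, G} across the fragments never reaches {A}, so F, G → A cannot be enforced without a join — not preserved.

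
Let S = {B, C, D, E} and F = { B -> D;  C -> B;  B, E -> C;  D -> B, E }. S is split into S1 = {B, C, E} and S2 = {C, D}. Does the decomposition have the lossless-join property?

Common attributes: S1 ∩ S2 = {C}.
Closure of {C}: C → B applies, adding B; B → D applies, adding D; D → B, E applies, adding E. So (C)⁺ = {B, C, D, E}.
This closure contains every attribute of S1, so S1 ∩ S2 → S1. The join is lossless.

Yes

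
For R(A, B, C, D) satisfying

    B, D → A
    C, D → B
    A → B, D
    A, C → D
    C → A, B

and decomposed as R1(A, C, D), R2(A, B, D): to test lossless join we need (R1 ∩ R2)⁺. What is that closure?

R1 ∩ R2 = {A, D}.
A → B, D applies, adding B
Closure: {A, B, D}.

A, B, D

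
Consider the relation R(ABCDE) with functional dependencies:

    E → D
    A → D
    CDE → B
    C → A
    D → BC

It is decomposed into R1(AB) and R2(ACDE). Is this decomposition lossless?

Yes

Common attributes: R1 ∩ R2 = {A}.
Closure of {A}: A → D applies, adding D; D → BC applies, adding BC. So (A)⁺ = {ABCD}.
This closure contains every attribute of R1, so R1 ∩ R2 → R1. The join is lossless.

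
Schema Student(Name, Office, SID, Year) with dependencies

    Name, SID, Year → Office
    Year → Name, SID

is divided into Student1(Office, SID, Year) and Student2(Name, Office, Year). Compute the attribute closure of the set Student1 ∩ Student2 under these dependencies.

Name, Office, SID, Year

Student1 ∩ Student2 = {Office, Year}.
Year → Name, SID applies, adding Name, SID
Closure: {Name, Office, SID, Year}.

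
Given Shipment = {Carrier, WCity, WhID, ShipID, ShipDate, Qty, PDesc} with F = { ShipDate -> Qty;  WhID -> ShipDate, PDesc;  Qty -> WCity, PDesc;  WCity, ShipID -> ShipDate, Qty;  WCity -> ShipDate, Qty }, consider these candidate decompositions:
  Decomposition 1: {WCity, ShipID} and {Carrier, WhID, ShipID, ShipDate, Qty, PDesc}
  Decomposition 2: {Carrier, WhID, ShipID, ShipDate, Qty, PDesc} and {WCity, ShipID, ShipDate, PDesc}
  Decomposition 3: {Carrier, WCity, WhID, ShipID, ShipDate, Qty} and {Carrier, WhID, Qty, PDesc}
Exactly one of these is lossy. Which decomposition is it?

Decomposition 1

Decomposition 1: common = {ShipID}, closure = {ShipID} → lossy.
Decomposition 2: common = {ShipID, ShipDate, PDesc}, closure = {WCity, ShipID, ShipDate, Qty, PDesc} → lossless.
Decomposition 3: common = {Carrier, WhID, Qty}, closure = {Carrier, WCity, WhID, ShipDate, Qty, PDesc} → lossless.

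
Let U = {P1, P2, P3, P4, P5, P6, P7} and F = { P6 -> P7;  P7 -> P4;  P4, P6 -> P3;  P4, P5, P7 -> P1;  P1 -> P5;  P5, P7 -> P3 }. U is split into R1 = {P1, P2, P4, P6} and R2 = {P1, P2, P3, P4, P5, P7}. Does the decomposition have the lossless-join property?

No

Common attributes: R1 ∩ R2 = {P1, P2, P4}.
Closure of {P1, P2, P4}: P1 → P5 applies, adding P5. So (P1, P2, P4)⁺ = {P1, P2, P4, P5}.
The closure contains neither all of R1 = {P1, P2, P4, P6} nor all of R2 = {P1, P2, P3, P4, P5, P7}, so the common attributes are not a superkey of either fragment. The join is lossy.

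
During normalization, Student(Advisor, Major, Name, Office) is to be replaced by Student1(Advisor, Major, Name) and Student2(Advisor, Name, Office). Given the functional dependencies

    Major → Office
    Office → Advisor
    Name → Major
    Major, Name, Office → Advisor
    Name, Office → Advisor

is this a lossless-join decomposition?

Yes

Common attributes: Student1 ∩ Student2 = {Advisor, Name}.
Closure of {Advisor, Name}: Name → Major applies, adding Major; Major → Office applies, adding Office. So (Advisor, Name)⁺ = {Advisor, Major, Name, Office}.
This closure contains every attribute of Student1, so Student1 ∩ Student2 → Student1. The join is lossless.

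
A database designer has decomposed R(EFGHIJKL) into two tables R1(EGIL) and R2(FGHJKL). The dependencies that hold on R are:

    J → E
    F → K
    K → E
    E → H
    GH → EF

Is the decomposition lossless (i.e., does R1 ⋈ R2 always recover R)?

No

Common attributes: R1 ∩ R2 = {GL}.
No dependency enlarges {GL}, so (GL)⁺ = {GL}.
The closure contains neither all of R1 = {EGIL} nor all of R2 = {FGHJKL}, so the common attributes are not a superkey of either fragment. The join is lossy.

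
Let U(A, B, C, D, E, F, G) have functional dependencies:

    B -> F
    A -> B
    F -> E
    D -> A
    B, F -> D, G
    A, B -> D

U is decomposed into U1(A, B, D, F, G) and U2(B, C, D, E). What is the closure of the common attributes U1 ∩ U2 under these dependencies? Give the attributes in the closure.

A, B, D, E, F, G

U1 ∩ U2 = {B, D}.
B → F applies, adding F
F → E applies, adding E
D → A applies, adding A
B, F → D, G applies, adding G
Closure: {A, B, D, E, F, G}.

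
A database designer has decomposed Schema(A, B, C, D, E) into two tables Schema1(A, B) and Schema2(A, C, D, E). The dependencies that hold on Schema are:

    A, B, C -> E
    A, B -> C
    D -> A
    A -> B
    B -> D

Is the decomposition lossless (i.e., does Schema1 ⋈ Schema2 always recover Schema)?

Yes

Common attributes: Schema1 ∩ Schema2 = {A}.
Closure of {A}: A → B applies, adding B; B → D applies, adding D; A, B → C applies, adding C; A, B, C → E applies, adding E. So (A)⁺ = {A, B, C, D, E}.
This closure contains every attribute of Schema1, so Schema1 ∩ Schema2 → Schema1. The join is lossless.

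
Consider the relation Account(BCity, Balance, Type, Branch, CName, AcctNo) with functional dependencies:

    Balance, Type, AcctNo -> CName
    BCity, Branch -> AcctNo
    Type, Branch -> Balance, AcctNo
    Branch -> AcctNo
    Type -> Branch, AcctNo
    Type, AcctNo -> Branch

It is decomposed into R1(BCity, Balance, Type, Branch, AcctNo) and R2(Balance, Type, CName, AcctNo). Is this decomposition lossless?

Yes

Common attributes: R1 ∩ R2 = {Balance, Type, AcctNo}.
Closure of {Balance, Type, AcctNo}: Balance, Type, AcctNo → CName applies, adding CName; Type → Branch, AcctNo applies, adding Branch. So (Balance, Type, AcctNo)⁺ = {Balance, Type, Branch, CName, AcctNo}.
This closure contains every attribute of R2, so R1 ∩ R2 → R2. The join is lossless.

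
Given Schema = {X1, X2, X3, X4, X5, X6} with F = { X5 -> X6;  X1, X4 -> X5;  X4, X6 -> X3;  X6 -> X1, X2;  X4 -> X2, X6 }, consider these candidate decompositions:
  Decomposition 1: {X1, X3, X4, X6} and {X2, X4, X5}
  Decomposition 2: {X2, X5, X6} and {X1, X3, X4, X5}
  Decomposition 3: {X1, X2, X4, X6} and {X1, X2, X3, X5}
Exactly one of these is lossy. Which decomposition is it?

Decomposition 3

Decomposition 1: common = {X4}, closure = {X1, X2, X3, X4, X5, X6} → lossless.
Decomposition 2: common = {X5}, closure = {X1, X2, X5, X6} → lossless.
Decomposition 3: common = {X1, X2}, closure = {X1, X2} → lossy.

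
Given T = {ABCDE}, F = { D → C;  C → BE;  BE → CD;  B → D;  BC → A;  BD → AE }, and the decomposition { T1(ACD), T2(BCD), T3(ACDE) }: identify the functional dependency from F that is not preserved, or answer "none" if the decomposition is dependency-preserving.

none

D → C lies within T1.
C → BE: restricted closure across fragments reaches BE.
BE → CD: restricted closure across fragments reaches CD.
B → D lies within T2.
BC → A: restricted closure across fragments reaches A.
BD → AE: restricted closure across fragments reaches AE.
Every dependency is enforceable on the fragments, so the decomposition is dependency-preserving.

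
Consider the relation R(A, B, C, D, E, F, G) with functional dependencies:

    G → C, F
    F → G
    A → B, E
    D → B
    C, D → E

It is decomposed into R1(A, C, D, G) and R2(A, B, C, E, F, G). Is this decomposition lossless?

Common attributes: R1 ∩ R2 = {A, C, G}.
Closure of {A, C, G}: G → C, F applies, adding F; A → B, E applies, adding B, E. So (A, C, G)⁺ = {A, B, C, E, F, G}.
This closure contains every attribute of R2, so R1 ∩ R2 → R2. The join is lossless.

Yes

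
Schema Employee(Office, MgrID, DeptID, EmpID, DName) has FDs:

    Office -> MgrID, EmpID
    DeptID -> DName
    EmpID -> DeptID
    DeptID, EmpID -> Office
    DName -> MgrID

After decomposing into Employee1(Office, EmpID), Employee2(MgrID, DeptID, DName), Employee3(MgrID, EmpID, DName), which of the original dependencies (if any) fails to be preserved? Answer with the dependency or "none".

EmpID -> DeptID

Check EmpID → DeptID: no single fragment contains all of {DeptID, EmpID}, and the restricted closure of {EmpID} across the fragments never reaches {DeptID}.
Office → MgrID, EmpID is preserved.
DeptID → DName is preserved.
DeptID, EmpID → Office is preserved.
DName → MgrID is preserved.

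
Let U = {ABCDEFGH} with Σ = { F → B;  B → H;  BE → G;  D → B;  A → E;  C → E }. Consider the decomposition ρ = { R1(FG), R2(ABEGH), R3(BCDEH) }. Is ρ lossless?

No

Chase test. Columns are ABCDEFGH; row i has aⱼ where attribute j ∈ Ri, else bᵢⱼ.
Initial tableau (one row per fragment):
  row 1: b11 b12 b13 b14 b15 a6 a7 b18
  row 2: a1 a2 b23 b24 a5 b26 a7 a8
  row 3: b31 a2 a3 a4 a5 b36 b37 a8
Rows 2 and 3 agree on BE; apply BE→G and equate their G entries.
No row becomes fully distinguished — the join is lossy.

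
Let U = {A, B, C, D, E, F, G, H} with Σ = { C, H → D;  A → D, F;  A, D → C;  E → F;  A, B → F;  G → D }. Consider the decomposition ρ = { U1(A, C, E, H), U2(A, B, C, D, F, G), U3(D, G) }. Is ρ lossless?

No

Chase test. Columns are A, B, C, D, E, F, G, H; row i has aⱼ where attribute j ∈ Ui, else bᵢⱼ.
Initial tableau (one row per fragment):
  row 1: a1 b12 a3 b14 a5 b16 b17 a8
  row 2: a1 a2 a3 a4 b25 a6 a7 b28
  row 3: b31 b32 b33 a4 b35 b36 a7 b38
Rows 1 and 2 agree on A; apply A→D, F and equate their D, F entries.
No row becomes fully distinguished — the join is lossy.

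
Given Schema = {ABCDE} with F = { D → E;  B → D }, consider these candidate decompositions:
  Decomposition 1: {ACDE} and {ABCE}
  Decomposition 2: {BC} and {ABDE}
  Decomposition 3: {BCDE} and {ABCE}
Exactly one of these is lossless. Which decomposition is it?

Decomposition 1: common = {ACE}, closure = {ACE} → lossy.
Decomposition 2: common = {B}, closure = {BDE} → lossy.
Decomposition 3: common = {BCE}, closure = {BCDE} → lossless.

Decomposition 3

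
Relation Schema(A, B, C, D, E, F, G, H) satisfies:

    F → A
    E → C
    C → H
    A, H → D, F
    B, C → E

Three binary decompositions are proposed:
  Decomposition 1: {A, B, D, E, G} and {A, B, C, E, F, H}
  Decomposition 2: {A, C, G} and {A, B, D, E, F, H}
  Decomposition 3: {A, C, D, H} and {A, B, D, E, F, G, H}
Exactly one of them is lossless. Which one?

Decomposition 1

Decomposition 1: common = {A, B, E}, closure = {A, B, C, D, E, F, H} → lossless.
Decomposition 2: common = {A}, closure = {A} → lossy.
Decomposition 3: common = {A, D, H}, closure = {A, D, F, H} → lossy.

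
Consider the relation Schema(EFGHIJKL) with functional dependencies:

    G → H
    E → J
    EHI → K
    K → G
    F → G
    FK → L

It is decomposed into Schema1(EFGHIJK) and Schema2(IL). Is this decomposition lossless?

Common attributes: Schema1 ∩ Schema2 = {I}.
No dependency enlarges {I}, so (I)⁺ = {I}.
The closure contains neither all of Schema1 = {EFGHIJK} nor all of Schema2 = {IL}, so the common attributes are not a superkey of either fragment. The join is lossy.

No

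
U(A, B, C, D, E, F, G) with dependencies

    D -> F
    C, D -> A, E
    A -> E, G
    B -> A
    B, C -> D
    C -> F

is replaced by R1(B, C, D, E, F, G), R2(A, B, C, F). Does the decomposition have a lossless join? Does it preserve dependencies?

lossless but not dependency-preserving

Lossless test: (B, C, F)⁺ = {A, B, C, D, E, F, G}, which contains all of one fragment — lossless.
Dependency preservation: the restricted closure of {C, D} across the fragments never reaches {A, E}, so C, D → A, E cannot be enforced without a join — not preserved.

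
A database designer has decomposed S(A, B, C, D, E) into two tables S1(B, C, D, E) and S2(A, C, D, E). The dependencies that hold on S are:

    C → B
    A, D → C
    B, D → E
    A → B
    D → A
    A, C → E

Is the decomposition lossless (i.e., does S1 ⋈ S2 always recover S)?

Yes

Common attributes: S1 ∩ S2 = {C, D, E}.
Closure of {C, D, E}: C → B applies, adding B; D → A applies, adding A. So (C, D, E)⁺ = {A, B, C, D, E}.
This closure contains every attribute of S1, so S1 ∩ S2 → S1. The join is lossless.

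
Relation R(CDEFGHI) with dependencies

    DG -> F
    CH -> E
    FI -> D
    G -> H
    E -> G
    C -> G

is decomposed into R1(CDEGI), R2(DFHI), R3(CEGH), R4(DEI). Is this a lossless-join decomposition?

Chase test. Columns are CDEFGHI; row i has aⱼ where attribute j ∈ Ri, else bᵢⱼ.
Initial tableau (one row per fragment):
  row 1: a1 a2 a3 b14 a5 b16 a7
  row 2: b21 a2 b23 a4 b25 a6 a7
  row 3: a1 b32 a3 b34 a5 a6 b37
  row 4: b41 a2 a3 b44 b45 b46 a7
Rows 1 and 3 agree on G; apply G→H and equate their H entries.
Rows 1 and 4 agree on E; apply E→G and equate their G entries.
Rows 1 and 4 agree on DG; apply DG→F and equate their F entries.
Rows 1 and 4 agree on G; apply G→H and equate their H entries.
No row becomes fully distinguished — the join is lossy.

No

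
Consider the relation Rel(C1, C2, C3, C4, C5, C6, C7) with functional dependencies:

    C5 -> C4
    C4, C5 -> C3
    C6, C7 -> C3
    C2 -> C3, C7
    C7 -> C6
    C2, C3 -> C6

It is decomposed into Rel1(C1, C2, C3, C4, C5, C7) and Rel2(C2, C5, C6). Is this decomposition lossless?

Common attributes: Rel1 ∩ Rel2 = {C2, C5}.
Closure of {C2, C5}: C5 → C4 applies, adding C4; C4, C5 → C3 applies, adding C3; C2 → C3, C7 applies, adding C7; C7 → C6 applies, adding C6. So (C2, C5)⁺ = {C2, C3, C4, C5, C6, C7}.
This closure contains every attribute of Rel2, so Rel1 ∩ Rel2 → Rel2. The join is lossless.

Yes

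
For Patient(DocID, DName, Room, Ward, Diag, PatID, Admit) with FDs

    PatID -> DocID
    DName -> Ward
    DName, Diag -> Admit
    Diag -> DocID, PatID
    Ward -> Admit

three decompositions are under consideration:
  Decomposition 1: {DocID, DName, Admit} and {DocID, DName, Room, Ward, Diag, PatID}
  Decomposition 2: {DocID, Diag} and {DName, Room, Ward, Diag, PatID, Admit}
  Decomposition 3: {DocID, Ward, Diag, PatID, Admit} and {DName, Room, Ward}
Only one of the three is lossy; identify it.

Decomposition 3

Decomposition 1: common = {DocID, DName}, closure = {DocID, DName, Ward, Admit} → lossless.
Decomposition 2: common = {Diag}, closure = {DocID, Diag, PatID} → lossless.
Decomposition 3: common = {Ward}, closure = {Ward, Admit} → lossy.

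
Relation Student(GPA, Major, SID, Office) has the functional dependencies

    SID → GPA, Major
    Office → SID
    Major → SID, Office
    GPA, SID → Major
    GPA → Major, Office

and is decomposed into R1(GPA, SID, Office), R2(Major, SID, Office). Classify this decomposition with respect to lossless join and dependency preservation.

lossless and dependency-preserving

Lossless test: (SID, Office)⁺ = {GPA, Major, SID, Office}, which contains all of one fragment — lossless.
Dependency preservation: SID → GPA, Major; GPA, SID → Major; GPA → Major, Office are not contained in any single fragment, but the restricted closure of each left-hand side across the fragments still reaches the right-hand side; the remaining FDs each lie inside some fragment. All dependencies are preserved.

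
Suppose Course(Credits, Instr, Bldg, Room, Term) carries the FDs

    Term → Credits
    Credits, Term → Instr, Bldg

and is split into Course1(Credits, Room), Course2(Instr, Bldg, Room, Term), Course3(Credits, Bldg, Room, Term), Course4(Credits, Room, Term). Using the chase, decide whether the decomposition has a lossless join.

Yes

Chase test. Columns are Credits, Instr, Bldg, Room, Term; row i has aⱼ where attribute j ∈ Coursei, else bᵢⱼ.
Initial tableau (one row per fragment):
  row 1: a1 b12 b13 a4 b15
  row 2: b21 a2 a3 a4 a5
  row 3: a1 b32 a3 a4 a5
  row 4: a1 b42 b43 a4 a5
Rows 2 and 3 agree on Term; apply Term→Credits and equate their Credits entries.
Rows 2 and 3 agree on Credits, Term; apply Credits, Term→Instr, Bldg and equate their Instr, Bldg entries.
Rows 2 and 4 agree on Credits, Term; apply Credits, Term→Instr, Bldg and equate their Instr, Bldg entries.
Row 2 is now all distinguished symbols — the join is lossless.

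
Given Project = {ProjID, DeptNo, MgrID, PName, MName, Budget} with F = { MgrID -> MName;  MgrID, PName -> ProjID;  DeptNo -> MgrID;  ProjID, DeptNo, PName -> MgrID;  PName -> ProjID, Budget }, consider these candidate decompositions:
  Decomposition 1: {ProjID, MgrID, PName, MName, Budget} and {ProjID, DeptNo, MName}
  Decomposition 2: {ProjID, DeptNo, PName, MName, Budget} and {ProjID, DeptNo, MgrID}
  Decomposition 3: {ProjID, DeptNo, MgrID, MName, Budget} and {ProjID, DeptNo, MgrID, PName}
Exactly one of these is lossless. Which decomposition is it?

Decomposition 2

Decomposition 1: common = {ProjID, MName}, closure = {ProjID, MName} → lossy.
Decomposition 2: common = {ProjID, DeptNo}, closure = {ProjID, DeptNo, MgrID, MName} → lossless.
Decomposition 3: common = {ProjID, DeptNo, MgrID}, closure = {ProjID, DeptNo, MgrID, MName} → lossy.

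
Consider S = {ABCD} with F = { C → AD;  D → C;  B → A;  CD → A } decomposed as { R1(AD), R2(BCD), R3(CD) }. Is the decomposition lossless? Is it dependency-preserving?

lossless but not dependency-preserving

Lossless test (chase): Rows 2 and 3 agree on C; apply C→AD and equate their AD entries. Rows 1 and 2 agree on D; apply D→C and equate their C entries. Rows 1 and 2 agree on CD; apply CD→A and equate their A entries. Row 2 is now all distinguished symbols — the join is lossless.
Dependency preservation: the restricted closure of {B} across the fragments never reaches {A}, so B → A cannot be enforced without a join — not preserved.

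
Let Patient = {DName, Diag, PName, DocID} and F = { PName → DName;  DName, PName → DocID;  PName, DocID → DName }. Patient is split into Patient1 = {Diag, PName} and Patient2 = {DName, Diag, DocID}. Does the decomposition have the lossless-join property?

Common attributes: Patient1 ∩ Patient2 = {Diag}.
No dependency enlarges {Diag}, so (Diag)⁺ = {Diag}.
The closure contains neither all of Patient1 = {Diag, PName} nor all of Patient2 = {DName, Diag, DocID}, so the common attributes are not a superkey of either fragment. The join is lossy.

No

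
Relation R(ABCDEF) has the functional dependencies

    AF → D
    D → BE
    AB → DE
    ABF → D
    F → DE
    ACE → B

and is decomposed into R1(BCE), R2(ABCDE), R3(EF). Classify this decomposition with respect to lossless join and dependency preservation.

lossy and not dependency-preserving

Lossless test (chase): applying each FD to every pair of rows produces no changes in the tableau, so no row becomes fully distinguished — the join is lossy.
Dependency preservation: the restricted closure of {AF} across the fragments never reaches {D}, so AF → D cannot be enforced without a join — not preserved.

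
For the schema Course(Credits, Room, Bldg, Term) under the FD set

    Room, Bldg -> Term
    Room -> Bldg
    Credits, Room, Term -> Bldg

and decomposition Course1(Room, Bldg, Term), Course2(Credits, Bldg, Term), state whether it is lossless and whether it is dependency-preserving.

lossy but dependency-preserving

Lossless test: (Bldg, Term)⁺ = {Bldg, Term}, which is a superkey of neither fragment — lossy.
Dependency preservation: Credits, Room, Term → Bldg is not contained in any single fragment, but the restricted closure of its left-hand side across the fragments still reaches the right-hand side; the remaining FDs each lie inside some fragment. All dependencies are preserved.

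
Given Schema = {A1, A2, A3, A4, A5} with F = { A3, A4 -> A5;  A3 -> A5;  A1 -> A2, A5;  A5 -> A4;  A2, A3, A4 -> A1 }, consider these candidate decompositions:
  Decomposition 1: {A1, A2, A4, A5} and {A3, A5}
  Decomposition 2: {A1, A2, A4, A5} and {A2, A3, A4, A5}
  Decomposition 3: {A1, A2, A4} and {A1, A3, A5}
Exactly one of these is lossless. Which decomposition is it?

Decomposition 3

Decomposition 1: common = {A5}, closure = {A4, A5} → lossy.
Decomposition 2: common = {A2, A4, A5}, closure = {A2, A4, A5} → lossy.
Decomposition 3: common = {A1}, closure = {A1, A2, A4, A5} → lossless.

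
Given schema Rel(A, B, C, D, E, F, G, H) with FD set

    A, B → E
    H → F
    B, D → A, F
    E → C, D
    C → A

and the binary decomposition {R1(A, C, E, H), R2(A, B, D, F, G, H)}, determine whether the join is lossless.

Common attributes: R1 ∩ R2 = {A, H}.
Closure of {A, H}: H → F applies, adding F. So (A, H)⁺ = {A, F, H}.
The closure contains neither all of R1 = {A, C, E, H} nor all of R2 = {A, B, D, F, G, H}, so the common attributes are not a superkey of either fragment. The join is lossy.

No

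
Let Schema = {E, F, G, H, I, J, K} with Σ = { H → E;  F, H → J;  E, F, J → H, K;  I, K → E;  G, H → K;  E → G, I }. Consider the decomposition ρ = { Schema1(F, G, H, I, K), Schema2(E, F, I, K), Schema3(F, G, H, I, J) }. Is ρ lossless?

Yes

Chase test. Columns are E, F, G, H, I, J, K; row i has aⱼ where attribute j ∈ Schemai, else bᵢⱼ.
Initial tableau (one row per fragment):
  row 1: b11 a2 a3 a4 a5 b16 a7
  row 2: a1 a2 b23 b24 a5 b26 a7
  row 3: b31 a2 a3 a4 a5 a6 b37
Rows 1 and 3 agree on H; apply H→E and equate their E entries.
Rows 1 and 3 agree on F, H; apply F, H→J and equate their J entries.
Rows 1 and 3 agree on E, F, J; apply E, F, J→H, K and equate their H, K entries.
Rows 1 and 2 agree on I, K; apply I, K→E and equate their E entries.
Rows 1 and 2 agree on E; apply E→G, I and equate their G, I entries.
Row 1 is now all distinguished symbols — the join is lossless.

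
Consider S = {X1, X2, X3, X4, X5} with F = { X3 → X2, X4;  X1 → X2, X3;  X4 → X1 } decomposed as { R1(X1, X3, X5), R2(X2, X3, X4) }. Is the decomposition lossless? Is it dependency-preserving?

lossless and dependency-preserving

Lossless test: (X3)⁺ = {X1, X2, X3, X4}, which contains all of one fragment — lossless.
Dependency preservation: X1 → X2, X3; X4 → X1 are not contained in any single fragment, but the restricted closure of each left-hand side across the fragments still reaches the right-hand side; the remaining FDs each lie inside some fragment. All dependencies are preserved.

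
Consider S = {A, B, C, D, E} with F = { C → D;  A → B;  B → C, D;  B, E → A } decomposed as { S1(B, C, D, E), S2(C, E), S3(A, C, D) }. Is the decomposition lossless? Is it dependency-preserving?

Lossless test (chase): Rows 1 and 2 agree on C; apply C→D and equate their D entries. No row becomes fully distinguished — the join is lossy.
Dependency preservation: the restricted closure of {A} across the fragments never reaches {B}, so A → B cannot be enforced without a join — not preserved.

lossy and not dependency-preserving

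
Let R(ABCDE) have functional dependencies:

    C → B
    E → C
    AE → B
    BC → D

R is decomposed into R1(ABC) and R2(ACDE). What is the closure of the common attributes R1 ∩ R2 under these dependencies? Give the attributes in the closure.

ABCD

R1 ∩ R2 = {AC}.
C → B applies, adding B
BC → D applies, adding D
Closure: {ABCD}.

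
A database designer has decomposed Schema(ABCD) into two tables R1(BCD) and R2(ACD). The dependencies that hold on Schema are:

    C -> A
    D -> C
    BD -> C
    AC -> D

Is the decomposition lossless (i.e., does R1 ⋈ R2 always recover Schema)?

Yes

Common attributes: R1 ∩ R2 = {CD}.
Closure of {CD}: C → A applies, adding A. So (CD)⁺ = {ACD}.
This closure contains every attribute of R2, so R1 ∩ R2 → R2. The join is lossless.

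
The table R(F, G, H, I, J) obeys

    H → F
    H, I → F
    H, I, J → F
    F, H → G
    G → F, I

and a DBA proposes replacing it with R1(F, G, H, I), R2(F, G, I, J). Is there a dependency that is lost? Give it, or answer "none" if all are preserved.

H → F lies within R1.
H, I → F lies within R1.
H, I, J → F: restricted closure across fragments reaches F.
F, H → G lies within R1.
G → F, I lies within R1.
Every dependency is enforceable on the fragments, so the decomposition is dependency-preserving.

none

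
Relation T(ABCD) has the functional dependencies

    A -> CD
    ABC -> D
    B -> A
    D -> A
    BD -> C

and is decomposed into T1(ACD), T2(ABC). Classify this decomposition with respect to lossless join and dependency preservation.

lossless and dependency-preserving

Lossless test: (AC)⁺ = {ACD}, which contains all of one fragment — lossless.
Dependency preservation: ABC → D; BD → C are not contained in any single fragment, but the restricted closure of each left-hand side across the fragments still reaches the right-hand side; the remaining FDs each lie inside some fragment. All dependencies are preserved.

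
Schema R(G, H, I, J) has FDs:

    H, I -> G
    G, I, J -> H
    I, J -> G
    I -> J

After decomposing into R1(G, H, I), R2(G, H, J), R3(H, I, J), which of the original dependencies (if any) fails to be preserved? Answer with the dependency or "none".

H, I → G lies within R1.
G, I, J → H: restricted closure across fragments reaches H.
I, J → G: restricted closure across fragments reaches G.
I → J lies within R3.
Every dependency is enforceable on the fragments, so the decomposition is dependency-preserving.

none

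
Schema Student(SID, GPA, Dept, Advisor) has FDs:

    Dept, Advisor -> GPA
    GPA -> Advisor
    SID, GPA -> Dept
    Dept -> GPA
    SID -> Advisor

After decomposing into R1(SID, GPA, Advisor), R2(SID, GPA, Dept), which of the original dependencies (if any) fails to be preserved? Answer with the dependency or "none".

Dept, Advisor → GPA: restricted closure across fragments reaches GPA.
GPA → Advisor lies within R1.
SID, GPA → Dept lies within R2.
Dept → GPA lies within R2.
SID → Advisor lies within R1.
Every dependency is enforceable on the fragments, so the decomposition is dependency-preserving.

none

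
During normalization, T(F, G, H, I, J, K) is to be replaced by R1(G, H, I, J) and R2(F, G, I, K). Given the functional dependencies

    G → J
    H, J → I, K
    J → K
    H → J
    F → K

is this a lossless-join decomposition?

No

Common attributes: R1 ∩ R2 = {G, I}.
Closure of {G, I}: G → J applies, adding J; J → K applies, adding K. So (G, I)⁺ = {G, I, J, K}.
The closure contains neither all of R1 = {G, H, I, J} nor all of R2 = {F, G, I, K}, so the common attributes are not a superkey of either fragment. The join is lossy.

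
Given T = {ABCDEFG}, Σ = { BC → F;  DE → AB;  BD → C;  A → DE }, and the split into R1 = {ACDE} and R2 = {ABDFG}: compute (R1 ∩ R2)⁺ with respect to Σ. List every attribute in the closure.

ABCDEF

R1 ∩ R2 = {AD}.
A → DE applies, adding E
DE → AB applies, adding B
BD → C applies, adding C
BC → F applies, adding F
Closure: {ABCDEF}.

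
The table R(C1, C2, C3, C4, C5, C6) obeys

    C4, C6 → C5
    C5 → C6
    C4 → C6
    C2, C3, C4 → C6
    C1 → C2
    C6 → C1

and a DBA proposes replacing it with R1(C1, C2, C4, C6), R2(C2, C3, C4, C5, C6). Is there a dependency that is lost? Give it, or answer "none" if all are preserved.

none

C4, C6 → C5 lies within R2.
C5 → C6 lies within R2.
C4 → C6 lies within R1.
C2, C3, C4 → C6 lies within R2.
C1 → C2 lies within R1.
C6 → C1 lies within R1.
Every dependency is enforceable on the fragments, so the decomposition is dependency-preserving.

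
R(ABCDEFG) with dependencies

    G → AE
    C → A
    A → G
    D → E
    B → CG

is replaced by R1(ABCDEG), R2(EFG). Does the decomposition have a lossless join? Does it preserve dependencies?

lossy but dependency-preserving

Lossless test: (EG)⁺ = {AEG}, which is a superkey of neither fragment — lossy.
Dependency preservation: every FD's attributes lie within a single fragment, so each can be enforced locally — preserved.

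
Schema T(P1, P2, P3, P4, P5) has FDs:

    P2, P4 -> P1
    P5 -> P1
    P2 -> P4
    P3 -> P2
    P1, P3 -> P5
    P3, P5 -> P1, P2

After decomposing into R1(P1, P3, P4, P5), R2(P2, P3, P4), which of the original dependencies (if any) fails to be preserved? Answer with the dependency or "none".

Check P2, P4 → P1: no single fragment contains all of {P1, P2, P4}, and the restricted closure of {P2, P4} across the fragments never reaches {P1}.
P5 → P1 is preserved.
P2 → P4 is preserved.
P3 → P2 is preserved.
P1, P3 → P5 is preserved.
P3, P5 → P1, P2 is preserved.

P2, P4 -> P1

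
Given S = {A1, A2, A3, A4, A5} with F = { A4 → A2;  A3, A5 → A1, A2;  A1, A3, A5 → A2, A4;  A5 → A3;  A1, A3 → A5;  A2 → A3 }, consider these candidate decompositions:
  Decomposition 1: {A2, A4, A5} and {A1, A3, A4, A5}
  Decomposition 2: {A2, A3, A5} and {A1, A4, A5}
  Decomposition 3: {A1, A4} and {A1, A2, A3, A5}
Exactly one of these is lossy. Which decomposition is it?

Decomposition 3

Decomposition 1: common = {A4, A5}, closure = {A1, A2, A3, A4, A5} → lossless.
Decomposition 2: common = {A5}, closure = {A1, A2, A3, A4, A5} → lossless.
Decomposition 3: common = {A1}, closure = {A1} → lossy.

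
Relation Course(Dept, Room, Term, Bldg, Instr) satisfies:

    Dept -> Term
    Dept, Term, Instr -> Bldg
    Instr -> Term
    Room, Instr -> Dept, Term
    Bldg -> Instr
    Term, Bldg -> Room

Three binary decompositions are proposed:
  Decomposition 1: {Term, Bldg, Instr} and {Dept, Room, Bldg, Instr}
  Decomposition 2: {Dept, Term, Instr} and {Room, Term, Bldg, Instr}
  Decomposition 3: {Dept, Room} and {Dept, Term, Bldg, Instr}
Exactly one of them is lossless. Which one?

Decomposition 1

Decomposition 1: common = {Bldg, Instr}, closure = {Dept, Room, Term, Bldg, Instr} → lossless.
Decomposition 2: common = {Term, Instr}, closure = {Term, Instr} → lossy.
Decomposition 3: common = {Dept}, closure = {Dept, Term} → lossy.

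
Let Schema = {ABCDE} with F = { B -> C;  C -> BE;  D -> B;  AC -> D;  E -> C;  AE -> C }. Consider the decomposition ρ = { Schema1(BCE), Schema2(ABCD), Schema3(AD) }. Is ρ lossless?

Yes

Chase test. Columns are ABCDE; row i has aⱼ where attribute j ∈ Schemai, else bᵢⱼ.
Initial tableau (one row per fragment):
  row 1: b11 a2 a3 b14 a5
  row 2: a1 a2 a3 a4 b25
  row 3: a1 b32 b33 a4 b35
Rows 1 and 2 agree on C; apply C→BE and equate their BE entries.
Rows 2 and 3 agree on D; apply D→B and equate their B entries.
Rows 1 and 3 agree on B; apply B→C and equate their C entries.
Rows 1 and 3 agree on C; apply C→BE and equate their BE entries.
Row 2 is now all distinguished symbols — the join is lossless.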